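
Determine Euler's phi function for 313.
312

313 = 313
φ(n) = n × ∏(1 - 1/p) for each prime p dividing n
φ(313) = 313 × (1 - 1/313) = 312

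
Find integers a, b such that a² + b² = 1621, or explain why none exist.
10² + 39² (a=10, b=39)

Factorization: 1621 = 1621
By Fermat: n is sum of two squares iff every prime p ≡ 3 (mod 4) appears to even power.
All primes ≡ 3 (mod 4) appear to even power.
Search a = 0, 1, 2, … for 1621 - a² a perfect square: first hit at a = 10: 1621 - 100 = 1521 = 39².
1621 = 10² + 39² = 100 + 1521 ✓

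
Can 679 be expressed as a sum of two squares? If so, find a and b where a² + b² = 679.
Not possible

Factorization: 679 = 7 × 97
By Fermat: n is sum of two squares iff every prime p ≡ 3 (mod 4) appears to even power.
Prime(s) ≡ 3 (mod 4) with odd exponent: [(7, 1)]
Therefore 679 cannot be expressed as a² + b².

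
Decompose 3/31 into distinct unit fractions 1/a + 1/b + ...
1/11 + 1/171 + 1/58311

Greedy algorithm:
3/31: ceiling(31/3) = 11, use 1/11
2/341: ceiling(341/2) = 171, use 1/171
1/58311: ceiling(58311/1) = 58311, use 1/58311
Result: 3/31 = 1/11 + 1/171 + 1/58311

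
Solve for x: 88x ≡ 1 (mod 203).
30

gcd(88, 203) = 1, so the inverse exists.
Extended Euclidean algorithm on (203, 88):
203 = 2 × 88 + 27  ⟹  27 = (1)·203 + (-2)·88
88 = 3 × 27 + 7  ⟹  7 = (-3)·203 + (7)·88
27 = 3 × 7 + 6  ⟹  6 = (10)·203 + (-23)·88
7 = 1 × 6 + 1  ⟹  1 = (-13)·203 + (30)·88
So (30)·88 ≡ 1 (mod 203), i.e. 88^(-1) ≡ 30 (mod 203).
Check: 88 × 30 = 2640 ≡ 1 (mod 203)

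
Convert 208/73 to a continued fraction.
[2; 1, 5, 1, 1, 1, 3]

Euclidean algorithm steps:
208 = 2 × 73 + 62
73 = 1 × 62 + 11
62 = 5 × 11 + 7
11 = 1 × 7 + 4
7 = 1 × 4 + 3
4 = 1 × 3 + 1
3 = 3 × 1 + 0
Continued fraction: [2; 1, 5, 1, 1, 1, 3]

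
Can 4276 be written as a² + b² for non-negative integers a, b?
26² + 60² (a=26, b=60)

Factorization: 4276 = 2^2 × 1069
By Fermat: n is sum of two squares iff every prime p ≡ 3 (mod 4) appears to even power.
All primes ≡ 3 (mod 4) appear to even power.
Search a = 0, 1, 2, … for 4276 - a² a perfect square: first hit at a = 26: 4276 - 676 = 3600 = 60².
4276 = 26² + 60² = 676 + 3600 ✓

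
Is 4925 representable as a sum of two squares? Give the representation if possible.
5² + 70² (a=5, b=70)

Factorization: 4925 = 5^2 × 197
By Fermat: n is sum of two squares iff every prime p ≡ 3 (mod 4) appears to even power.
All primes ≡ 3 (mod 4) appear to even power.
Search a = 0, 1, 2, … for 4925 - a² a perfect square: first hit at a = 5: 4925 - 25 = 4900 = 70².
4925 = 5² + 70² = 25 + 4900 ✓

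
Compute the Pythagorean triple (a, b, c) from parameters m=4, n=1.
(15, 8, 17)

Euclid's formula: a = m² - n², b = 2mn, c = m² + n²
m = 4, n = 1
a = 4² - 1² = 16 - 1 = 15
b = 2 × 4 × 1 = 8
c = 4² + 1² = 16 + 1 = 17
Verification: 15² + 8² = 225 + 64 = 289 = 17² ✓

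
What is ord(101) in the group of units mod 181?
18

181 is prime, so ord(101) divides φ(181) = 180.
Divisors of 180: 1, 2, 3, 4, 5, 6, 9, 10, 12, 15, 18, 20, 30, 36, 45, 60, 90, 180.
Repeated squaring: 101^1 ≡ 101, 101^2 ≡ 65, 101^4 ≡ 62, 101^8 ≡ 43, 101^16 ≡ 39, 101^32 ≡ 73, 101^64 ≡ 80, 101^128 ≡ 65 (mod 181).
Test 101^d mod 181 for each divisor d in increasing order:
101^1 ≡ 101
101^2 ≡ 65
101^3 = 101^2·101^1 ≡ 49
101^4 ≡ 62
101^5 = 101^4·101^1 ≡ 108
101^6 = 101^4·101^2 ≡ 48
101^9 = 101^8·101^1 ≡ 180
101^10 = 101^8·101^2 ≡ 80
101^12 = 101^8·101^4 ≡ 132
101^15 = 101^8·101^4·101^2·101^1 ≡ 133
101^18 = 101^16·101^2 ≡ 1  ← first divisor giving 1
The order is 18.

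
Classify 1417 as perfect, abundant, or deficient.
deficient

Proper divisors of 1417: sum = 1 + 13 + 109 = 123
Since 123 < 1417, 1417 is deficient.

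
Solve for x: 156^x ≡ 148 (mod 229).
202

Baby-step giant-step with step n = ⌈√229⌉ = 16.
Baby steps 156^j mod 229 (j:value) for j=0..15: 0:1, 1:156, 2:62, 3:54, 4:180, 5:142, 6:168, 7:102, 8:111, 9:141, 10:12, 11:40, 12:57, 13:190, 14:99, 15:101.
Giant-step multiplier: 156^(-16) ≡ 156^(228-16) = 156^212 ≡ 173 (mod 229).
Giant steps γ_i = 148·173^i mod 229: γ_0=148, γ_1=185, γ_2=174, γ_3=103, γ_4=186, γ_5=118, γ_6=33, γ_7=213, γ_8=209, γ_9=204, γ_10=26, γ_11=147, γ_12=12 (in table at j=10).
x = i·n + j = 12·16 + 10 = 202.
Check: 156^202 ≡ 148 (mod 229).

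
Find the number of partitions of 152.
49686288421

p(n) counts ways to write n as a sum of positive integers (order ignored).
Euler's pentagonal recurrence: p(k) = p(k-1) + p(k-2) - p(k-5) - p(k-7) + p(k-12) + p(k-15) - ... (offsets j(3j∓1)/2, signs ++--, p(0)=1, p(<0)=0).
DP table for k = 0..151: p(0)=1, p(1)=1, p(2)=2, p(3)=3, p(4)=5, p(5)=7, p(6)=11, p(7)=15, p(8)=22, p(9)=30, p(10)=42, p(11)=56, p(12)=77, p(13)=101, p(14)=135, p(15)=176, p(16)=231, p(17)=297, p(18)=385, p(19)=490, p(20)=627, p(21)=792, p(22)=1002, p(23)=1255, p(24)=1575, p(25)=1958, p(26)=2436, p(27)=3010, p(28)=3718, p(29)=4565, p(30)=5604, p(31)=6842, p(32)=8349, p(33)=10143, p(34)=12310, p(35)=14883, p(36)=17977, p(37)=21637, p(38)=26015, p(39)=31185, p(40)=37338, p(41)=44583, p(42)=53174, p(43)=63261, p(44)=75175, p(45)=89134, p(46)=105558, p(47)=124754, p(48)=147273, p(49)=173525, p(50)=204226, p(51)=239943, p(52)=281589, p(53)=329931, p(54)=386155, p(55)=451276, p(56)=526823, p(57)=614154, p(58)=715220, p(59)=831820, p(60)=966467, p(61)=1121505, p(62)=1300156, p(63)=1505499, p(64)=1741630, p(65)=2012558, p(66)=2323520, p(67)=2679689, p(68)=3087735, p(69)=3554345, p(70)=4087968, p(71)=4697205, p(72)=5392783, p(73)=6185689, p(74)=7089500, p(75)=8118264, p(76)=9289091, p(77)=10619863, p(78)=12132164, p(79)=13848650, p(80)=15796476, p(81)=18004327, p(82)=20506255, p(83)=23338469, p(84)=26543660, p(85)=30167357, p(86)=34262962, p(87)=38887673, p(88)=44108109, p(89)=49995925, p(90)=56634173, p(91)=64112359, p(92)=72533807, p(93)=82010177, p(94)=92669720, p(95)=104651419, p(96)=118114304, p(97)=133230930, p(98)=150198136, p(99)=169229875, p(100)=190569292, p(101)=214481126, p(102)=241265379, p(103)=271248950, p(104)=304801365, p(105)=342325709, p(106)=384276336, p(107)=431149389, p(108)=483502844, p(109)=541946240, p(110)=607163746, p(111)=679903203, p(112)=761002156, p(113)=851376628, p(114)=952050665, p(115)=1064144451, p(116)=1188908248, p(117)=1327710076, p(118)=1482074143, p(119)=1653668665, p(120)=1844349560, p(121)=2056148051, p(122)=2291320912, p(123)=2552338241, p(124)=2841940500, p(125)=3163127352, p(126)=3519222692, p(127)=3913864295, p(128)=4351078600, p(129)=4835271870, p(130)=5371315400, p(131)=5964539504, p(132)=6620830889, p(133)=7346629512, p(134)=8149040695, p(135)=9035836076, p(136)=10015581680, p(137)=11097645016, p(138)=12292341831, p(139)=13610949895, p(140)=15065878135, p(141)=16670689208, p(142)=18440293320, p(143)=20390982757, p(144)=22540654445, p(145)=24908858009, p(146)=27517052599, p(147)=30388671978, p(148)=33549419497, p(149)=37027355200, p(150)=40853235313, p(151)=45060624582.
Final step: p(152) = p(151) + p(150) - p(147) - p(145) + p(140) + p(137) - p(130) - p(126) + p(117) + p(112) - p(101) - p(95) + p(82) + p(75) - p(60) - p(52) + p(35) + p(26) - p(7)
= 45060624582 + 40853235313 - 30388671978 - 24908858009 + 15065878135 + 11097645016 - 5371315400 - 3519222692 + 1327710076 + 761002156 - 214481126 - 104651419 + 20506255 + 8118264 - 966467 - 281589 + 14883 + 2436 - 15
= 49686288421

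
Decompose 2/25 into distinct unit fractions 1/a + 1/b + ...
1/13 + 1/325

Greedy algorithm:
2/25: ceiling(25/2) = 13, use 1/13
1/325: ceiling(325/1) = 325, use 1/325
Result: 2/25 = 1/13 + 1/325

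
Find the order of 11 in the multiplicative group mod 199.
22

199 is prime, so ord(11) divides φ(199) = 198.
Divisors of 198: 1, 2, 3, 6, 9, 11, 18, 22, 33, 66, 99, 198.
Repeated squaring: 11^1 ≡ 11, 11^2 ≡ 121, 11^4 ≡ 114, 11^8 ≡ 61, 11^16 ≡ 139, 11^32 ≡ 18, 11^64 ≡ 125, 11^128 ≡ 103 (mod 199).
Test 11^d mod 199 for each divisor d in increasing order:
11^1 ≡ 11
11^2 ≡ 121
11^3 = 11^2·11^1 ≡ 137
11^6 = 11^4·11^2 ≡ 63
11^9 = 11^8·11^1 ≡ 74
11^11 = 11^8·11^2·11^1 ≡ 198
11^18 = 11^16·11^2 ≡ 103
11^22 = 11^16·11^4·11^2 ≡ 1  ← first divisor giving 1
The order is 22.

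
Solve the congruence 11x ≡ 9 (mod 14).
x ≡ 11 (mod 14)

gcd(11, 14) = 1, which divides 9, so solutions exist.
Find 11^(-1) mod 14 by the extended Euclidean algorithm:
14 = 1 × 11 + 3  ⟹  3 = (1)·14 + (-1)·11
11 = 3 × 3 + 2  ⟹  2 = (-3)·14 + (4)·11
3 = 1 × 2 + 1  ⟹  1 = (4)·14 + (-5)·11
So (-5)·11 ≡ 1 (mod 14), i.e. 11^(-1) ≡ -5 ≡ 9 (mod 14).
x ≡ 9 × 9 = 81 ≡ 11 (mod 14).
Check: 11 × 11 = 121 ≡ 9 (mod 14).
Unique solution: x ≡ 11 (mod 14)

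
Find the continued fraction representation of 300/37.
[8; 9, 4]

Euclidean algorithm steps:
300 = 8 × 37 + 4
37 = 9 × 4 + 1
4 = 4 × 1 + 0
Continued fraction: [8; 9, 4]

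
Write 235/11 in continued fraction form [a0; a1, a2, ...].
[21; 2, 1, 3]

Euclidean algorithm steps:
235 = 21 × 11 + 4
11 = 2 × 4 + 3
4 = 1 × 3 + 1
3 = 3 × 1 + 0
Continued fraction: [21; 2, 1, 3]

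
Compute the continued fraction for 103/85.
[1; 4, 1, 2, 1, 1, 2]

Euclidean algorithm steps:
103 = 1 × 85 + 18
85 = 4 × 18 + 13
18 = 1 × 13 + 5
13 = 2 × 5 + 3
5 = 1 × 3 + 2
3 = 1 × 2 + 1
2 = 2 × 1 + 0
Continued fraction: [1; 4, 1, 2, 1, 1, 2]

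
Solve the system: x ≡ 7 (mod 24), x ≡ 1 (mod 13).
79

Using Chinese Remainder Theorem:
M = 24 × 13 = 312
M1 = 13, M2 = 24
y1 = 13^(-1) mod 24 = 13
y2 = 24^(-1) mod 13 = 6
x = (7×13×13 + 1×24×6) mod 312 = 79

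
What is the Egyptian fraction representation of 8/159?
1/20 + 1/3180

Greedy algorithm:
8/159: ceiling(159/8) = 20, use 1/20
1/3180: ceiling(3180/1) = 3180, use 1/3180
Result: 8/159 = 1/20 + 1/3180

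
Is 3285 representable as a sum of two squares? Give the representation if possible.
6² + 57² (a=6, b=57)

Factorization: 3285 = 3^2 × 5 × 73
By Fermat: n is sum of two squares iff every prime p ≡ 3 (mod 4) appears to even power.
All primes ≡ 3 (mod 4) appear to even power.
Search a = 0, 1, 2, … for 3285 - a² a perfect square: first hit at a = 6: 3285 - 36 = 3249 = 57².
3285 = 6² + 57² = 36 + 3249 ✓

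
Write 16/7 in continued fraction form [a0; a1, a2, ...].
[2; 3, 2]

Euclidean algorithm steps:
16 = 2 × 7 + 2
7 = 3 × 2 + 1
2 = 2 × 1 + 0
Continued fraction: [2; 3, 2]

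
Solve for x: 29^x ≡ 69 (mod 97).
63

Baby-step giant-step with step n = ⌈√97⌉ = 10.
Baby steps 29^j mod 97 (j:value) for j=0..9: 0:1, 1:29, 2:65, 3:42, 4:54, 5:14, 6:18, 7:37, 8:6, 9:77.
Giant-step multiplier: 29^(-10) ≡ 29^(96-10) = 29^86 ≡ 49 (mod 97).
Giant steps γ_i = 69·49^i mod 97: γ_0=69, γ_1=83, γ_2=90, γ_3=45, γ_4=71, γ_5=84, γ_6=42 (in table at j=3).
x = i·n + j = 6·10 + 3 = 63.
Check: 29^63 ≡ 69 (mod 97).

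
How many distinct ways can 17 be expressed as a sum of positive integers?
297

p(n) counts ways to write n as a sum of positive integers (order ignored).
Euler's pentagonal recurrence: p(k) = p(k-1) + p(k-2) - p(k-5) - p(k-7) + p(k-12) + p(k-15) - ... (offsets j(3j∓1)/2, signs ++--, p(0)=1, p(<0)=0).
DP table for k = 0..16: p(0)=1, p(1)=1, p(2)=2, p(3)=3, p(4)=5, p(5)=7, p(6)=11, p(7)=15, p(8)=22, p(9)=30, p(10)=42, p(11)=56, p(12)=77, p(13)=101, p(14)=135, p(15)=176, p(16)=231.
Final step: p(17) = p(16) + p(15) - p(12) - p(10) + p(5) + p(2)
= 231 + 176 - 77 - 42 + 7 + 2
= 297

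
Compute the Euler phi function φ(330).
80

330 = 2 × 3 × 5 × 11
φ(n) = n × ∏(1 - 1/p) for each prime p dividing n
φ(330) = 330 × (1 - 1/2) × (1 - 1/3) × (1 - 1/5) × (1 - 1/11) = 80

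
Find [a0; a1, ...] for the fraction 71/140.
[0; 1, 1, 34, 2]

Euclidean algorithm steps:
71 = 0 × 140 + 71
140 = 1 × 71 + 69
71 = 1 × 69 + 2
69 = 34 × 2 + 1
2 = 2 × 1 + 0
Continued fraction: [0; 1, 1, 34, 2]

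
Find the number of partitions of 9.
30

p(n) counts ways to write n as a sum of positive integers (order ignored).
Examples: 9; 8 + 1; 7 + 2; 7 + 1 + 1; 6 + 3; ... (30 total)
p(9) = 30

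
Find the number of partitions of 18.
385

p(n) counts ways to write n as a sum of positive integers (order ignored).
Euler's pentagonal recurrence: p(k) = p(k-1) + p(k-2) - p(k-5) - p(k-7) + p(k-12) + p(k-15) - ... (offsets j(3j∓1)/2, signs ++--, p(0)=1, p(<0)=0).
DP table for k = 0..17: p(0)=1, p(1)=1, p(2)=2, p(3)=3, p(4)=5, p(5)=7, p(6)=11, p(7)=15, p(8)=22, p(9)=30, p(10)=42, p(11)=56, p(12)=77, p(13)=101, p(14)=135, p(15)=176, p(16)=231, p(17)=297.
Final step: p(18) = p(17) + p(16) - p(13) - p(11) + p(6) + p(3)
= 297 + 231 - 101 - 56 + 11 + 3
= 385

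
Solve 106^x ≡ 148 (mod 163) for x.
17

Baby-step giant-step with step n = ⌈√163⌉ = 13.
Baby steps 106^j mod 163 (j:value) for j=0..12: 0:1, 1:106, 2:152, 3:138, 4:121, 5:112, 6:136, 7:72, 8:134, 9:23, 10:156, 11:73, 12:77.
Giant-step multiplier: 106^(-13) ≡ 106^(162-13) = 106^149 ≡ 68 (mod 163).
Giant steps γ_i = 148·68^i mod 163: γ_0=148, γ_1=121 (in table at j=4).
x = i·n + j = 1·13 + 4 = 17.
Check: 106^17 ≡ 148 (mod 163).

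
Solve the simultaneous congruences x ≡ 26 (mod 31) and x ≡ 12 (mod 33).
243

Using Chinese Remainder Theorem:
M = 31 × 33 = 1023
M1 = 33, M2 = 31
y1 = 33^(-1) mod 31 = 16
y2 = 31^(-1) mod 33 = 16
x = (26×33×16 + 12×31×16) mod 1023 = 243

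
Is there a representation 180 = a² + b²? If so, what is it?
6² + 12² (a=6, b=12)

Factorization: 180 = 2^2 × 3^2 × 5
By Fermat: n is sum of two squares iff every prime p ≡ 3 (mod 4) appears to even power.
All primes ≡ 3 (mod 4) appear to even power.
Search a = 0, 1, 2, … for 180 - a² a perfect square: first hit at a = 6: 180 - 36 = 144 = 12².
180 = 6² + 12² = 36 + 144 ✓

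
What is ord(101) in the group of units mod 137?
68

137 is prime, so ord(101) divides φ(137) = 136.
Divisors of 136: 1, 2, 4, 8, 17, 34, 68, 136.
Repeated squaring: 101^1 ≡ 101, 101^2 ≡ 63, 101^4 ≡ 133, 101^8 ≡ 16, 101^16 ≡ 119, 101^32 ≡ 50, 101^64 ≡ 34, 101^128 ≡ 60 (mod 137).
Test 101^d mod 137 for each divisor d in increasing order:
101^1 ≡ 101
101^2 ≡ 63
101^4 ≡ 133
101^8 ≡ 16
101^17 = 101^16·101^1 ≡ 100
101^34 = 101^32·101^2 ≡ 136
101^68 = 101^64·101^4 ≡ 1  ← first divisor giving 1
The order is 68.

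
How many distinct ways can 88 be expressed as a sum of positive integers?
44108109

p(n) counts ways to write n as a sum of positive integers (order ignored).
Euler's pentagonal recurrence: p(k) = p(k-1) + p(k-2) - p(k-5) - p(k-7) + p(k-12) + p(k-15) - ... (offsets j(3j∓1)/2, signs ++--, p(0)=1, p(<0)=0).
DP table for k = 0..87: p(0)=1, p(1)=1, p(2)=2, p(3)=3, p(4)=5, p(5)=7, p(6)=11, p(7)=15, p(8)=22, p(9)=30, p(10)=42, p(11)=56, p(12)=77, p(13)=101, p(14)=135, p(15)=176, p(16)=231, p(17)=297, p(18)=385, p(19)=490, p(20)=627, p(21)=792, p(22)=1002, p(23)=1255, p(24)=1575, p(25)=1958, p(26)=2436, p(27)=3010, p(28)=3718, p(29)=4565, p(30)=5604, p(31)=6842, p(32)=8349, p(33)=10143, p(34)=12310, p(35)=14883, p(36)=17977, p(37)=21637, p(38)=26015, p(39)=31185, p(40)=37338, p(41)=44583, p(42)=53174, p(43)=63261, p(44)=75175, p(45)=89134, p(46)=105558, p(47)=124754, p(48)=147273, p(49)=173525, p(50)=204226, p(51)=239943, p(52)=281589, p(53)=329931, p(54)=386155, p(55)=451276, p(56)=526823, p(57)=614154, p(58)=715220, p(59)=831820, p(60)=966467, p(61)=1121505, p(62)=1300156, p(63)=1505499, p(64)=1741630, p(65)=2012558, p(66)=2323520, p(67)=2679689, p(68)=3087735, p(69)=3554345, p(70)=4087968, p(71)=4697205, p(72)=5392783, p(73)=6185689, p(74)=7089500, p(75)=8118264, p(76)=9289091, p(77)=10619863, p(78)=12132164, p(79)=13848650, p(80)=15796476, p(81)=18004327, p(82)=20506255, p(83)=23338469, p(84)=26543660, p(85)=30167357, p(86)=34262962, p(87)=38887673.
Final step: p(88) = p(87) + p(86) - p(83) - p(81) + p(76) + p(73) - p(66) - p(62) + p(53) + p(48) - p(37) - p(31) + p(18) + p(11)
= 38887673 + 34262962 - 23338469 - 18004327 + 9289091 + 6185689 - 2323520 - 1300156 + 329931 + 147273 - 21637 - 6842 + 385 + 56
= 44108109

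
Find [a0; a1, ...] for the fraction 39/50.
[0; 1, 3, 1, 1, 5]

Euclidean algorithm steps:
39 = 0 × 50 + 39
50 = 1 × 39 + 11
39 = 3 × 11 + 6
11 = 1 × 6 + 5
6 = 1 × 5 + 1
5 = 5 × 1 + 0
Continued fraction: [0; 1, 3, 1, 1, 5]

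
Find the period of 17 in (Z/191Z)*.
95

191 is prime, so ord(17) divides φ(191) = 190.
Divisors of 190: 1, 2, 5, 10, 19, 38, 95, 190.
Repeated squaring: 17^1 ≡ 17, 17^2 ≡ 98, 17^4 ≡ 54, 17^8 ≡ 51, 17^16 ≡ 118, 17^32 ≡ 172, 17^64 ≡ 170, 17^128 ≡ 59 (mod 191).
Test 17^d mod 191 for each divisor d in increasing order:
17^1 ≡ 17
17^2 ≡ 98
17^5 = 17^4·17^1 ≡ 154
17^10 = 17^8·17^2 ≡ 32
17^19 = 17^16·17^2·17^1 ≡ 49
17^38 = 17^32·17^4·17^2 ≡ 109
17^95 = 17^64·17^16·17^8·17^4·17^2·17^1 ≡ 1  ← first divisor giving 1
The order is 95.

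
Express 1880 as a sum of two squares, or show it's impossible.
Not possible

Factorization: 1880 = 2^3 × 5 × 47
By Fermat: n is sum of two squares iff every prime p ≡ 3 (mod 4) appears to even power.
Prime(s) ≡ 3 (mod 4) with odd exponent: [(47, 1)]
Therefore 1880 cannot be expressed as a² + b².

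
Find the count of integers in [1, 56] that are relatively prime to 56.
24

56 = 2^3 × 7
φ(n) = n × ∏(1 - 1/p) for each prime p dividing n
φ(56) = 56 × (1 - 1/2) × (1 - 1/7) = 24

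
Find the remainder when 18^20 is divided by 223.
76

Repeated squaring. Binary of 20 = 10100.
18^1 ≡ 18 (mod 223); 18^2 ≡ 101 (mod 223); 18^4 ≡ 166 (mod 223); 18^8 ≡ 127 (mod 223); 18^16 ≡ 73 (mod 223)
18^20 = 18^4 × 18^16 ≡ 76 (mod 223)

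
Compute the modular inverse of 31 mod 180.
151

gcd(31, 180) = 1, so the inverse exists.
Extended Euclidean algorithm on (180, 31):
180 = 5 × 31 + 25  ⟹  25 = (1)·180 + (-5)·31
31 = 1 × 25 + 6  ⟹  6 = (-1)·180 + (6)·31
25 = 4 × 6 + 1  ⟹  1 = (5)·180 + (-29)·31
So (-29)·31 ≡ 1 (mod 180), i.e. 31^(-1) ≡ -29 ≡ 151 (mod 180).
Check: 31 × 151 = 4681 ≡ 1 (mod 180)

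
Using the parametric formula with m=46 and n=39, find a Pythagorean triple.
(595, 3588, 3637)

Euclid's formula: a = m² - n², b = 2mn, c = m² + n²
m = 46, n = 39
a = 46² - 39² = 2116 - 1521 = 595
b = 2 × 46 × 39 = 3588
c = 46² + 39² = 2116 + 1521 = 3637
Verification: 595² + 3588² = 354025 + 12873744 = 13227769 = 3637² ✓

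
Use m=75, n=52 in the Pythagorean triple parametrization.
(2921, 7800, 8329)

Euclid's formula: a = m² - n², b = 2mn, c = m² + n²
m = 75, n = 52
a = 75² - 52² = 5625 - 2704 = 2921
b = 2 × 75 × 52 = 7800
c = 75² + 52² = 5625 + 2704 = 8329
Verification: 2921² + 7800² = 8532241 + 60840000 = 69372241 = 8329² ✓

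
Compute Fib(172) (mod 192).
147

Matrix identity: Q^n = [[F_(n+1), F_n], [F_n, F_(n-1)]] with Q = [[1,1],[1,0]].
n = 172 = 10101100₂. Square-and-multiply, entries mod 192:
Q^1 = [[1,1],[1,0]]
Q^2 = (Q^1)² = [[2,1],[1,1]]
Q^5 = (Q^2)²·Q = [[8,5],[5,3]]
Q^10 = (Q^5)² = [[89,55],[55,34]]
Q^21 = (Q^10)²·Q = [[47,2],[2,45]]
Q^43 = (Q^21)²·Q = [[93,101],[101,184]]
Q^86 = (Q^43)² = [[34,137],[137,89]]
Q^172 = (Q^86)² = [[149,147],[147,2]]
F_172 mod 192 = Q^172[0][1] = 147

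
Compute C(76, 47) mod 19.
0

Using Lucas' theorem:
Write n=76 and k=47 in base 19:
n in base 19: [4, 0]
k in base 19: [2, 9]
C(76,47) mod 19 = ∏ C(n_i, k_i) mod 19
Digit binomials (mod 19): C(4,2) = 6; C(0,9) = 0 (k_i > n_i)
Product: 6 × 0 = 0 ≡ 0 (mod 19)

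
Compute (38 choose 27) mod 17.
0

Using Lucas' theorem:
Write n=38 and k=27 in base 17:
n in base 17: [2, 4]
k in base 17: [1, 10]
C(38,27) mod 17 = ∏ C(n_i, k_i) mod 17
Digit binomials (mod 17): C(2,1) = 2; C(4,10) = 0 (k_i > n_i)
Product: 2 × 0 = 0 ≡ 0 (mod 17)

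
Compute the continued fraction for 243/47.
[5; 5, 1, 7]

Euclidean algorithm steps:
243 = 5 × 47 + 8
47 = 5 × 8 + 7
8 = 1 × 7 + 1
7 = 7 × 1 + 0
Continued fraction: [5; 5, 1, 7]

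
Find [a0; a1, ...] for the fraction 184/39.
[4; 1, 2, 1, 1, 5]

Euclidean algorithm steps:
184 = 4 × 39 + 28
39 = 1 × 28 + 11
28 = 2 × 11 + 6
11 = 1 × 6 + 5
6 = 1 × 5 + 1
5 = 5 × 1 + 0
Continued fraction: [4; 1, 2, 1, 1, 5]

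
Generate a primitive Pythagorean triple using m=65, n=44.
(2289, 5720, 6161)

Euclid's formula: a = m² - n², b = 2mn, c = m² + n²
m = 65, n = 44
a = 65² - 44² = 4225 - 1936 = 2289
b = 2 × 65 × 44 = 5720
c = 65² + 44² = 4225 + 1936 = 6161
Verification: 2289² + 5720² = 5239521 + 32718400 = 37957921 = 6161² ✓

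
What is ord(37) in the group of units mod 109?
108

109 is prime, so ord(37) divides φ(109) = 108.
Divisors of 108: 1, 2, 3, 4, 6, 9, 12, 18, 27, 36, 54, 108.
Repeated squaring: 37^1 ≡ 37, 37^2 ≡ 61, 37^4 ≡ 15, 37^8 ≡ 7, 37^16 ≡ 49, 37^32 ≡ 3, 37^64 ≡ 9 (mod 109).
Test 37^d mod 109 for each divisor d in increasing order:
37^1 ≡ 37
37^2 ≡ 61
37^3 = 37^2·37^1 ≡ 77
37^4 ≡ 15
37^6 = 37^4·37^2 ≡ 43
37^9 = 37^8·37^1 ≡ 41
37^12 = 37^8·37^4 ≡ 105
37^18 = 37^16·37^2 ≡ 46
37^27 = 37^16·37^8·37^2·37^1 ≡ 33
37^36 = 37^32·37^4 ≡ 45
37^54 = 37^32·37^16·37^4·37^2 ≡ 108
37^108 = 37^64·37^32·37^8·37^4 ≡ 1  ← first divisor giving 1
The order is 108.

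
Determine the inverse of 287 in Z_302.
161

gcd(287, 302) = 1, so the inverse exists.
Extended Euclidean algorithm on (302, 287):
302 = 1 × 287 + 15  ⟹  15 = (1)·302 + (-1)·287
287 = 19 × 15 + 2  ⟹  2 = (-19)·302 + (20)·287
15 = 7 × 2 + 1  ⟹  1 = (134)·302 + (-141)·287
So (-141)·287 ≡ 1 (mod 302), i.e. 287^(-1) ≡ -141 ≡ 161 (mod 302).
Check: 287 × 161 = 46207 ≡ 1 (mod 302)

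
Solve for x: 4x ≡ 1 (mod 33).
25

gcd(4, 33) = 1, so the inverse exists.
Extended Euclidean algorithm on (33, 4):
33 = 8 × 4 + 1  ⟹  1 = (1)·33 + (-8)·4
So (-8)·4 ≡ 1 (mod 33), i.e. 4^(-1) ≡ -8 ≡ 25 (mod 33).
Check: 4 × 25 = 100 ≡ 1 (mod 33)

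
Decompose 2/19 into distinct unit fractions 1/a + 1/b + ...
1/10 + 1/190

Greedy algorithm:
2/19: ceiling(19/2) = 10, use 1/10
1/190: ceiling(190/1) = 190, use 1/190
Result: 2/19 = 1/10 + 1/190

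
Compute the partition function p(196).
2814570987591

p(n) counts ways to write n as a sum of positive integers (order ignored).
Euler's pentagonal recurrence: p(k) = p(k-1) + p(k-2) - p(k-5) - p(k-7) + p(k-12) + p(k-15) - ... (offsets j(3j∓1)/2, signs ++--, p(0)=1, p(<0)=0).
DP table for k = 0..195: p(0)=1, p(1)=1, p(2)=2, p(3)=3, p(4)=5, p(5)=7, p(6)=11, p(7)=15, p(8)=22, p(9)=30, p(10)=42, p(11)=56, p(12)=77, p(13)=101, p(14)=135, p(15)=176, p(16)=231, p(17)=297, p(18)=385, p(19)=490, p(20)=627, p(21)=792, p(22)=1002, p(23)=1255, p(24)=1575, p(25)=1958, p(26)=2436, p(27)=3010, p(28)=3718, p(29)=4565, p(30)=5604, p(31)=6842, p(32)=8349, p(33)=10143, p(34)=12310, p(35)=14883, p(36)=17977, p(37)=21637, p(38)=26015, p(39)=31185, p(40)=37338, p(41)=44583, p(42)=53174, p(43)=63261, p(44)=75175, p(45)=89134, p(46)=105558, p(47)=124754, p(48)=147273, p(49)=173525, p(50)=204226, p(51)=239943, p(52)=281589, p(53)=329931, p(54)=386155, p(55)=451276, p(56)=526823, p(57)=614154, p(58)=715220, p(59)=831820, p(60)=966467, p(61)=1121505, p(62)=1300156, p(63)=1505499, p(64)=1741630, p(65)=2012558, p(66)=2323520, p(67)=2679689, p(68)=3087735, p(69)=3554345, p(70)=4087968, p(71)=4697205, p(72)=5392783, p(73)=6185689, p(74)=7089500, p(75)=8118264, p(76)=9289091, p(77)=10619863, p(78)=12132164, p(79)=13848650, p(80)=15796476, p(81)=18004327, p(82)=20506255, p(83)=23338469, p(84)=26543660, p(85)=30167357, p(86)=34262962, p(87)=38887673, p(88)=44108109, p(89)=49995925, p(90)=56634173, p(91)=64112359, p(92)=72533807, p(93)=82010177, p(94)=92669720, p(95)=104651419, p(96)=118114304, p(97)=133230930, p(98)=150198136, p(99)=169229875, p(100)=190569292, p(101)=214481126, p(102)=241265379, p(103)=271248950, p(104)=304801365, p(105)=342325709, p(106)=384276336, p(107)=431149389, p(108)=483502844, p(109)=541946240, p(110)=607163746, p(111)=679903203, p(112)=761002156, p(113)=851376628, p(114)=952050665, p(115)=1064144451, p(116)=1188908248, p(117)=1327710076, p(118)=1482074143, p(119)=1653668665, p(120)=1844349560, p(121)=2056148051, p(122)=2291320912, p(123)=2552338241, p(124)=2841940500, p(125)=3163127352, p(126)=3519222692, p(127)=3913864295, p(128)=4351078600, p(129)=4835271870, p(130)=5371315400, p(131)=5964539504, p(132)=6620830889, p(133)=7346629512, p(134)=8149040695, p(135)=9035836076, p(136)=10015581680, p(137)=11097645016, p(138)=12292341831, p(139)=13610949895, p(140)=15065878135, p(141)=16670689208, p(142)=18440293320, p(143)=20390982757, p(144)=22540654445, p(145)=24908858009, p(146)=27517052599, p(147)=30388671978, p(148)=33549419497, p(149)=37027355200, p(150)=40853235313, p(151)=45060624582, p(152)=49686288421, p(153)=54770336324, p(154)=60356673280, p(155)=66493182097, p(156)=73232243759, p(157)=80630964769, p(158)=88751778802, p(159)=97662728555, p(160)=107438159466, p(161)=118159068427, p(162)=129913904637, p(163)=142798995930, p(164)=156919475295, p(165)=172389800255, p(166)=189334822579, p(167)=207890420102, p(168)=228204732751, p(169)=250438925115, p(170)=274768617130, p(171)=301384802048, p(172)=330495499613, p(173)=362326859895, p(174)=397125074750, p(175)=435157697830, p(176)=476715857290, p(177)=522115831195, p(178)=571701605655, p(179)=625846753120, p(180)=684957390936, p(181)=749474411781, p(182)=819876908323, p(183)=896684817527, p(184)=980462880430, p(185)=1071823774337, p(186)=1171432692373, p(187)=1280011042268, p(188)=1398341745571, p(189)=1527273599625, p(190)=1667727404093, p(191)=1820701100652, p(192)=1987276856363, p(193)=2168627105469, p(194)=2366022741845, p(195)=2580840212973.
Final step: p(196) = p(195) + p(194) - p(191) - p(189) + p(184) + p(181) - p(174) - p(170) + p(161) + p(156) - p(145) - p(139) + p(126) + p(119) - p(104) - p(96) + p(79) + p(70) - p(51) - p(41) + p(20) + p(9)
= 2580840212973 + 2366022741845 - 1820701100652 - 1527273599625 + 980462880430 + 749474411781 - 397125074750 - 274768617130 + 118159068427 + 73232243759 - 24908858009 - 13610949895 + 3519222692 + 1653668665 - 304801365 - 118114304 + 13848650 + 4087968 - 239943 - 44583 + 627 + 30
= 2814570987591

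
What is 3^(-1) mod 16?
11

gcd(3, 16) = 1, so the inverse exists.
Extended Euclidean algorithm on (16, 3):
16 = 5 × 3 + 1  ⟹  1 = (1)·16 + (-5)·3
So (-5)·3 ≡ 1 (mod 16), i.e. 3^(-1) ≡ -5 ≡ 11 (mod 16).
Check: 3 × 11 = 33 ≡ 1 (mod 16)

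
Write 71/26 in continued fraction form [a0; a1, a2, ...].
[2; 1, 2, 1, 2, 2]

Euclidean algorithm steps:
71 = 2 × 26 + 19
26 = 1 × 19 + 7
19 = 2 × 7 + 5
7 = 1 × 5 + 2
5 = 2 × 2 + 1
2 = 2 × 1 + 0
Continued fraction: [2; 1, 2, 1, 2, 2]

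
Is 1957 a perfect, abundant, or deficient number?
deficient

Proper divisors of 1957: sum = 1 + 19 + 103 = 123
Since 123 < 1957, 1957 is deficient.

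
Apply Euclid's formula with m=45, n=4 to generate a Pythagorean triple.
(2009, 360, 2041)

Euclid's formula: a = m² - n², b = 2mn, c = m² + n²
m = 45, n = 4
a = 45² - 4² = 2025 - 16 = 2009
b = 2 × 45 × 4 = 360
c = 45² + 4² = 2025 + 16 = 2041
Verification: 2009² + 360² = 4036081 + 129600 = 4165681 = 2041² ✓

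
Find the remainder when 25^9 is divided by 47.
2

Repeated squaring. Binary of 9 = 1001.
25^1 ≡ 25 (mod 47); 25^2 ≡ 14 (mod 47); 25^4 ≡ 8 (mod 47); 25^8 ≡ 17 (mod 47)
25^9 = 25^1 × 25^8 ≡ 2 (mod 47)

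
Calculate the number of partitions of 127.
3913864295

p(n) counts ways to write n as a sum of positive integers (order ignored).
Euler's pentagonal recurrence: p(k) = p(k-1) + p(k-2) - p(k-5) - p(k-7) + p(k-12) + p(k-15) - ... (offsets j(3j∓1)/2, signs ++--, p(0)=1, p(<0)=0).
DP table for k = 0..126: p(0)=1, p(1)=1, p(2)=2, p(3)=3, p(4)=5, p(5)=7, p(6)=11, p(7)=15, p(8)=22, p(9)=30, p(10)=42, p(11)=56, p(12)=77, p(13)=101, p(14)=135, p(15)=176, p(16)=231, p(17)=297, p(18)=385, p(19)=490, p(20)=627, p(21)=792, p(22)=1002, p(23)=1255, p(24)=1575, p(25)=1958, p(26)=2436, p(27)=3010, p(28)=3718, p(29)=4565, p(30)=5604, p(31)=6842, p(32)=8349, p(33)=10143, p(34)=12310, p(35)=14883, p(36)=17977, p(37)=21637, p(38)=26015, p(39)=31185, p(40)=37338, p(41)=44583, p(42)=53174, p(43)=63261, p(44)=75175, p(45)=89134, p(46)=105558, p(47)=124754, p(48)=147273, p(49)=173525, p(50)=204226, p(51)=239943, p(52)=281589, p(53)=329931, p(54)=386155, p(55)=451276, p(56)=526823, p(57)=614154, p(58)=715220, p(59)=831820, p(60)=966467, p(61)=1121505, p(62)=1300156, p(63)=1505499, p(64)=1741630, p(65)=2012558, p(66)=2323520, p(67)=2679689, p(68)=3087735, p(69)=3554345, p(70)=4087968, p(71)=4697205, p(72)=5392783, p(73)=6185689, p(74)=7089500, p(75)=8118264, p(76)=9289091, p(77)=10619863, p(78)=12132164, p(79)=13848650, p(80)=15796476, p(81)=18004327, p(82)=20506255, p(83)=23338469, p(84)=26543660, p(85)=30167357, p(86)=34262962, p(87)=38887673, p(88)=44108109, p(89)=49995925, p(90)=56634173, p(91)=64112359, p(92)=72533807, p(93)=82010177, p(94)=92669720, p(95)=104651419, p(96)=118114304, p(97)=133230930, p(98)=150198136, p(99)=169229875, p(100)=190569292, p(101)=214481126, p(102)=241265379, p(103)=271248950, p(104)=304801365, p(105)=342325709, p(106)=384276336, p(107)=431149389, p(108)=483502844, p(109)=541946240, p(110)=607163746, p(111)=679903203, p(112)=761002156, p(113)=851376628, p(114)=952050665, p(115)=1064144451, p(116)=1188908248, p(117)=1327710076, p(118)=1482074143, p(119)=1653668665, p(120)=1844349560, p(121)=2056148051, p(122)=2291320912, p(123)=2552338241, p(124)=2841940500, p(125)=3163127352, p(126)=3519222692.
Final step: p(127) = p(126) + p(125) - p(122) - p(120) + p(115) + p(112) - p(105) - p(101) + p(92) + p(87) - p(76) - p(70) + p(57) + p(50) - p(35) - p(27) + p(10) + p(1)
= 3519222692 + 3163127352 - 2291320912 - 1844349560 + 1064144451 + 761002156 - 342325709 - 214481126 + 72533807 + 38887673 - 9289091 - 4087968 + 614154 + 204226 - 14883 - 3010 + 42 + 1
= 3913864295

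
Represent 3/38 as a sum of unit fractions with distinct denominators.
1/13 + 1/494

Greedy algorithm:
3/38: ceiling(38/3) = 13, use 1/13
1/494: ceiling(494/1) = 494, use 1/494
Result: 3/38 = 1/13 + 1/494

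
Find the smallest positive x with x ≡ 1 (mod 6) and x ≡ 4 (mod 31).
97

Using Chinese Remainder Theorem:
M = 6 × 31 = 186
M1 = 31, M2 = 6
y1 = 31^(-1) mod 6 = 1
y2 = 6^(-1) mod 31 = 26
x = (1×31×1 + 4×6×26) mod 186 = 97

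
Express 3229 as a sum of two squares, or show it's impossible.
27² + 50² (a=27, b=50)

Factorization: 3229 = 3229
By Fermat: n is sum of two squares iff every prime p ≡ 3 (mod 4) appears to even power.
All primes ≡ 3 (mod 4) appear to even power.
Search a = 0, 1, 2, … for 3229 - a² a perfect square: first hit at a = 27: 3229 - 729 = 2500 = 50².
3229 = 27² + 50² = 729 + 2500 ✓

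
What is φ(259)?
216

259 = 7 × 37
φ(n) = n × ∏(1 - 1/p) for each prime p dividing n
φ(259) = 259 × (1 - 1/7) × (1 - 1/37) = 216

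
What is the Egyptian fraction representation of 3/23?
1/8 + 1/184

Greedy algorithm:
3/23: ceiling(23/3) = 8, use 1/8
1/184: ceiling(184/1) = 184, use 1/184
Result: 3/23 = 1/8 + 1/184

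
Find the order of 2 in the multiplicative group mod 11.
10

11 is prime, so ord(2) divides φ(11) = 10.
Divisors of 10: 1, 2, 5, 10.
Repeated squaring: 2^1 ≡ 2, 2^2 ≡ 4, 2^4 ≡ 5, 2^8 ≡ 3 (mod 11).
Test 2^d mod 11 for each divisor d in increasing order:
2^1 ≡ 2
2^2 ≡ 4
2^5 = 2^4·2^1 ≡ 10
2^10 = 2^8·2^2 ≡ 1  ← first divisor giving 1
The order is 10.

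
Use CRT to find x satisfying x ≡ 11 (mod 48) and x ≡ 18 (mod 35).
683

Using Chinese Remainder Theorem:
M = 48 × 35 = 1680
M1 = 35, M2 = 48
y1 = 35^(-1) mod 48 = 11
y2 = 48^(-1) mod 35 = 27
x = (11×35×11 + 18×48×27) mod 1680 = 683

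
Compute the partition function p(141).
16670689208

p(n) counts ways to write n as a sum of positive integers (order ignored).
Euler's pentagonal recurrence: p(k) = p(k-1) + p(k-2) - p(k-5) - p(k-7) + p(k-12) + p(k-15) - ... (offsets j(3j∓1)/2, signs ++--, p(0)=1, p(<0)=0).
DP table for k = 0..140: p(0)=1, p(1)=1, p(2)=2, p(3)=3, p(4)=5, p(5)=7, p(6)=11, p(7)=15, p(8)=22, p(9)=30, p(10)=42, p(11)=56, p(12)=77, p(13)=101, p(14)=135, p(15)=176, p(16)=231, p(17)=297, p(18)=385, p(19)=490, p(20)=627, p(21)=792, p(22)=1002, p(23)=1255, p(24)=1575, p(25)=1958, p(26)=2436, p(27)=3010, p(28)=3718, p(29)=4565, p(30)=5604, p(31)=6842, p(32)=8349, p(33)=10143, p(34)=12310, p(35)=14883, p(36)=17977, p(37)=21637, p(38)=26015, p(39)=31185, p(40)=37338, p(41)=44583, p(42)=53174, p(43)=63261, p(44)=75175, p(45)=89134, p(46)=105558, p(47)=124754, p(48)=147273, p(49)=173525, p(50)=204226, p(51)=239943, p(52)=281589, p(53)=329931, p(54)=386155, p(55)=451276, p(56)=526823, p(57)=614154, p(58)=715220, p(59)=831820, p(60)=966467, p(61)=1121505, p(62)=1300156, p(63)=1505499, p(64)=1741630, p(65)=2012558, p(66)=2323520, p(67)=2679689, p(68)=3087735, p(69)=3554345, p(70)=4087968, p(71)=4697205, p(72)=5392783, p(73)=6185689, p(74)=7089500, p(75)=8118264, p(76)=9289091, p(77)=10619863, p(78)=12132164, p(79)=13848650, p(80)=15796476, p(81)=18004327, p(82)=20506255, p(83)=23338469, p(84)=26543660, p(85)=30167357, p(86)=34262962, p(87)=38887673, p(88)=44108109, p(89)=49995925, p(90)=56634173, p(91)=64112359, p(92)=72533807, p(93)=82010177, p(94)=92669720, p(95)=104651419, p(96)=118114304, p(97)=133230930, p(98)=150198136, p(99)=169229875, p(100)=190569292, p(101)=214481126, p(102)=241265379, p(103)=271248950, p(104)=304801365, p(105)=342325709, p(106)=384276336, p(107)=431149389, p(108)=483502844, p(109)=541946240, p(110)=607163746, p(111)=679903203, p(112)=761002156, p(113)=851376628, p(114)=952050665, p(115)=1064144451, p(116)=1188908248, p(117)=1327710076, p(118)=1482074143, p(119)=1653668665, p(120)=1844349560, p(121)=2056148051, p(122)=2291320912, p(123)=2552338241, p(124)=2841940500, p(125)=3163127352, p(126)=3519222692, p(127)=3913864295, p(128)=4351078600, p(129)=4835271870, p(130)=5371315400, p(131)=5964539504, p(132)=6620830889, p(133)=7346629512, p(134)=8149040695, p(135)=9035836076, p(136)=10015581680, p(137)=11097645016, p(138)=12292341831, p(139)=13610949895, p(140)=15065878135.
Final step: p(141) = p(140) + p(139) - p(136) - p(134) + p(129) + p(126) - p(119) - p(115) + p(106) + p(101) - p(90) - p(84) + p(71) + p(64) - p(49) - p(41) + p(24) + p(15)
= 15065878135 + 13610949895 - 10015581680 - 8149040695 + 4835271870 + 3519222692 - 1653668665 - 1064144451 + 384276336 + 214481126 - 56634173 - 26543660 + 4697205 + 1741630 - 173525 - 44583 + 1575 + 176
= 16670689208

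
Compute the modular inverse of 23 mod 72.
47

gcd(23, 72) = 1, so the inverse exists.
Extended Euclidean algorithm on (72, 23):
72 = 3 × 23 + 3  ⟹  3 = (1)·72 + (-3)·23
23 = 7 × 3 + 2  ⟹  2 = (-7)·72 + (22)·23
3 = 1 × 2 + 1  ⟹  1 = (8)·72 + (-25)·23
So (-25)·23 ≡ 1 (mod 72), i.e. 23^(-1) ≡ -25 ≡ 47 (mod 72).
Check: 23 × 47 = 1081 ≡ 1 (mod 72)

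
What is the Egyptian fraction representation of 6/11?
1/2 + 1/22

Greedy algorithm:
6/11: ceiling(11/6) = 2, use 1/2
1/22: ceiling(22/1) = 22, use 1/22
Result: 6/11 = 1/2 + 1/22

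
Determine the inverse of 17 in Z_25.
3

gcd(17, 25) = 1, so the inverse exists.
Extended Euclidean algorithm on (25, 17):
25 = 1 × 17 + 8  ⟹  8 = (1)·25 + (-1)·17
17 = 2 × 8 + 1  ⟹  1 = (-2)·25 + (3)·17
So (3)·17 ≡ 1 (mod 25), i.e. 17^(-1) ≡ 3 (mod 25).
Check: 17 × 3 = 51 ≡ 1 (mod 25)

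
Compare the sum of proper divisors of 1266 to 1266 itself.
abundant

Proper divisors of 1266: sum = 1 + 2 + 3 + 6 + 211 + 422 + 633 = 1278
Since 1278 > 1266, 1266 is abundant.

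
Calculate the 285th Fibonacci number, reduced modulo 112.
2

Matrix identity: Q^n = [[F_(n+1), F_n], [F_n, F_(n-1)]] with Q = [[1,1],[1,0]].
n = 285 = 100011101₂. Square-and-multiply, entries mod 112:
Q^1 = [[1,1],[1,0]]
Q^2 = (Q^1)² = [[2,1],[1,1]]
Q^4 = (Q^2)² = [[5,3],[3,2]]
Q^8 = (Q^4)² = [[34,21],[21,13]]
Q^17 = (Q^8)²·Q = [[8,29],[29,91]]
Q^35 = (Q^17)²·Q = [[80,9],[9,71]]
Q^71 = (Q^35)²·Q = [[0,97],[97,15]]
Q^142 = (Q^71)² = [[1,111],[111,2]]
Q^285 = (Q^142)²·Q = [[111,2],[2,109]]
F_285 mod 112 = Q^285[0][1] = 2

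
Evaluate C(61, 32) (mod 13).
10

Using Lucas' theorem:
Write n=61 and k=32 in base 13:
n in base 13: [4, 9]
k in base 13: [2, 6]
C(61,32) mod 13 = ∏ C(n_i, k_i) mod 13
Digit binomials (mod 13): C(4,2) = 6; C(9,6) = 84 ≡ 6
Product: 6 × 6 = 36 ≡ 10 (mod 13)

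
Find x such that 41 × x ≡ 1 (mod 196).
153

gcd(41, 196) = 1, so the inverse exists.
Extended Euclidean algorithm on (196, 41):
196 = 4 × 41 + 32  ⟹  32 = (1)·196 + (-4)·41
41 = 1 × 32 + 9  ⟹  9 = (-1)·196 + (5)·41
32 = 3 × 9 + 5  ⟹  5 = (4)·196 + (-19)·41
9 = 1 × 5 + 4  ⟹  4 = (-5)·196 + (24)·41
5 = 1 × 4 + 1  ⟹  1 = (9)·196 + (-43)·41
So (-43)·41 ≡ 1 (mod 196), i.e. 41^(-1) ≡ -43 ≡ 153 (mod 196).
Check: 41 × 153 = 6273 ≡ 1 (mod 196)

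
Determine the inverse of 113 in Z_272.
65

gcd(113, 272) = 1, so the inverse exists.
Extended Euclidean algorithm on (272, 113):
272 = 2 × 113 + 46  ⟹  46 = (1)·272 + (-2)·113
113 = 2 × 46 + 21  ⟹  21 = (-2)·272 + (5)·113
46 = 2 × 21 + 4  ⟹  4 = (5)·272 + (-12)·113
21 = 5 × 4 + 1  ⟹  1 = (-27)·272 + (65)·113
So (65)·113 ≡ 1 (mod 272), i.e. 113^(-1) ≡ 65 (mod 272).
Check: 113 × 65 = 7345 ≡ 1 (mod 272)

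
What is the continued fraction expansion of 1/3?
[0; 3]

Euclidean algorithm steps:
1 = 0 × 3 + 1
3 = 3 × 1 + 0
Continued fraction: [0; 3]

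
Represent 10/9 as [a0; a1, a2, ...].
[1; 9]

Euclidean algorithm steps:
10 = 1 × 9 + 1
9 = 9 × 1 + 0
Continued fraction: [1; 9]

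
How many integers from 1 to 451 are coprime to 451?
400

451 = 11 × 41
φ(n) = n × ∏(1 - 1/p) for each prime p dividing n
φ(451) = 451 × (1 - 1/11) × (1 - 1/41) = 400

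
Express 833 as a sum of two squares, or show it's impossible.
7² + 28² (a=7, b=28)

Factorization: 833 = 7^2 × 17
By Fermat: n is sum of two squares iff every prime p ≡ 3 (mod 4) appears to even power.
All primes ≡ 3 (mod 4) appear to even power.
Search a = 0, 1, 2, … for 833 - a² a perfect square: first hit at a = 7: 833 - 49 = 784 = 28².
833 = 7² + 28² = 49 + 784 ✓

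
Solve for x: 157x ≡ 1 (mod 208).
53

gcd(157, 208) = 1, so the inverse exists.
Extended Euclidean algorithm on (208, 157):
208 = 1 × 157 + 51  ⟹  51 = (1)·208 + (-1)·157
157 = 3 × 51 + 4  ⟹  4 = (-3)·208 + (4)·157
51 = 12 × 4 + 3  ⟹  3 = (37)·208 + (-49)·157
4 = 1 × 3 + 1  ⟹  1 = (-40)·208 + (53)·157
So (53)·157 ≡ 1 (mod 208), i.e. 157^(-1) ≡ 53 (mod 208).
Check: 157 × 53 = 8321 ≡ 1 (mod 208)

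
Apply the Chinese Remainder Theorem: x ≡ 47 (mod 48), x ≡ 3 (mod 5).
143

Using Chinese Remainder Theorem:
M = 48 × 5 = 240
M1 = 5, M2 = 48
y1 = 5^(-1) mod 48 = 29
y2 = 48^(-1) mod 5 = 2
x = (47×5×29 + 3×48×2) mod 240 = 143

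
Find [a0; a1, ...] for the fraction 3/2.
[1; 2]

Euclidean algorithm steps:
3 = 1 × 2 + 1
2 = 2 × 1 + 0
Continued fraction: [1; 2]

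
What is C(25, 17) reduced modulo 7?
5

Using Lucas' theorem:
Write n=25 and k=17 in base 7:
n in base 7: [3, 4]
k in base 7: [2, 3]
C(25,17) mod 7 = ∏ C(n_i, k_i) mod 7
Digit binomials (mod 7): C(3,2) = 3; C(4,3) = 4
Product: 3 × 4 = 12 ≡ 5 (mod 7)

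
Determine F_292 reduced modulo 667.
463

Matrix identity: Q^n = [[F_(n+1), F_n], [F_n, F_(n-1)]] with Q = [[1,1],[1,0]].
n = 292 = 100100100₂. Square-and-multiply, entries mod 667:
Q^1 = [[1,1],[1,0]]
Q^2 = (Q^1)² = [[2,1],[1,1]]
Q^4 = (Q^2)² = [[5,3],[3,2]]
Q^9 = (Q^4)²·Q = [[55,34],[34,21]]
Q^18 = (Q^9)² = [[179,583],[583,263]]
Q^36 = (Q^18)² = [[411,224],[224,187]]
Q^73 = (Q^36)²·Q = [[206,321],[321,552]]
Q^146 = (Q^73)² = [[71,530],[530,208]]
Q^292 = (Q^146)² = [[465,463],[463,2]]
F_292 mod 667 = Q^292[0][1] = 463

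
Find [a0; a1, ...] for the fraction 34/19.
[1; 1, 3, 1, 3]

Euclidean algorithm steps:
34 = 1 × 19 + 15
19 = 1 × 15 + 4
15 = 3 × 4 + 3
4 = 1 × 3 + 1
3 = 3 × 1 + 0
Continued fraction: [1; 1, 3, 1, 3]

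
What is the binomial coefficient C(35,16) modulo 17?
0

Using Lucas' theorem:
Write n=35 and k=16 in base 17:
n in base 17: [2, 1]
k in base 17: [0, 16]
C(35,16) mod 17 = ∏ C(n_i, k_i) mod 17
Digit binomials (mod 17): C(2,0) = 1; C(1,16) = 0 (k_i > n_i)
Product: 1 × 0 = 0 ≡ 0 (mod 17)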